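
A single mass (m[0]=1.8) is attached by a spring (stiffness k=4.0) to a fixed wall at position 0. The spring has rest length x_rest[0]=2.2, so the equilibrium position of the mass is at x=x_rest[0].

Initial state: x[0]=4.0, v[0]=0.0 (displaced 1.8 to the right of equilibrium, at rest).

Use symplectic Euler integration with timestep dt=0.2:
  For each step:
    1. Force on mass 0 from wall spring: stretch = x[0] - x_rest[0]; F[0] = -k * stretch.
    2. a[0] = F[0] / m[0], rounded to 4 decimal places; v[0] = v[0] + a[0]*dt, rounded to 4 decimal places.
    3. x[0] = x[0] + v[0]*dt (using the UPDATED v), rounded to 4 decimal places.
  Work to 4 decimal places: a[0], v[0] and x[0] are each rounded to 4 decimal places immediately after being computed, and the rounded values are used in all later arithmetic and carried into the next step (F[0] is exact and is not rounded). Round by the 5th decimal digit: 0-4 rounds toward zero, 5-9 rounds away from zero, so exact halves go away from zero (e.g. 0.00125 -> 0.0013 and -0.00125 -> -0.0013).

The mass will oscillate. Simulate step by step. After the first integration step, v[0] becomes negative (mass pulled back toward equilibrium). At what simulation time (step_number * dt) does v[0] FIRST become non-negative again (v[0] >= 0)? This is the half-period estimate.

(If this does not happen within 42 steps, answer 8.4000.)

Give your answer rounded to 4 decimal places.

Step 0: x=[4.0000] v=[0.0000]
Step 1: x=[3.8400] v=[-0.8000]
Step 2: x=[3.5342] v=[-1.5289]
Step 3: x=[3.1098] v=[-2.1219]
Step 4: x=[2.6045] v=[-2.5263]
Step 5: x=[2.0633] v=[-2.7061]
Step 6: x=[1.5342] v=[-2.6453]
Step 7: x=[1.0643] v=[-2.3494]
Step 8: x=[0.6954] v=[-1.8446]
Step 9: x=[0.4602] v=[-1.1759]
Step 10: x=[0.3797] v=[-0.4027]
Step 11: x=[0.4610] v=[0.4063]
First v>=0 after going negative at step 11, time=2.2000

Answer: 2.2000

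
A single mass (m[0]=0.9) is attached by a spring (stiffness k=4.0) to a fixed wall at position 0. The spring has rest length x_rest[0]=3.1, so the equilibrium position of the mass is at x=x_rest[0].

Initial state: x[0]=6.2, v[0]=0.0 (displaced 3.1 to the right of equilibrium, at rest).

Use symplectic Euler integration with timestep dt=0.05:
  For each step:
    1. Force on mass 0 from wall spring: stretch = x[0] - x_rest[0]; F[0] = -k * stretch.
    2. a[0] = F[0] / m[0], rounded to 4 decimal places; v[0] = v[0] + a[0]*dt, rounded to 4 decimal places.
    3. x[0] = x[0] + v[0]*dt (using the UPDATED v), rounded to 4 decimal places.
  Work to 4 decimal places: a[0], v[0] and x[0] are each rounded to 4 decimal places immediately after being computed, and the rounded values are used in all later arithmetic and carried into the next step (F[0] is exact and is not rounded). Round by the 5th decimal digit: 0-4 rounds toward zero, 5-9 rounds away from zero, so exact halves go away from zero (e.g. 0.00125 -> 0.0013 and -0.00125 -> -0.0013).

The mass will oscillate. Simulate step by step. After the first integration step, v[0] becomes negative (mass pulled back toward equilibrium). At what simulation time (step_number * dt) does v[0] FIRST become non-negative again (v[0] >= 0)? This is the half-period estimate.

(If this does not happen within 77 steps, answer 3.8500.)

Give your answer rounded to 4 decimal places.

Answer: 1.5000

Derivation:
Step 0: x=[6.2000] v=[0.0000]
Step 1: x=[6.1656] v=[-0.6889]
Step 2: x=[6.0971] v=[-1.3701]
Step 3: x=[5.9953] v=[-2.0361]
Step 4: x=[5.8613] v=[-2.6795]
Step 5: x=[5.6966] v=[-3.2931]
Step 6: x=[5.5031] v=[-3.8701]
Step 7: x=[5.2829] v=[-4.4041]
Step 8: x=[5.0384] v=[-4.8892]
Step 9: x=[4.7724] v=[-5.3200]
Step 10: x=[4.4878] v=[-5.6916]
Step 11: x=[4.1878] v=[-6.0000]
Step 12: x=[3.8757] v=[-6.2417]
Step 13: x=[3.5550] v=[-6.4141]
Step 14: x=[3.2292] v=[-6.5152]
Step 15: x=[2.9020] v=[-6.5439]
Step 16: x=[2.5770] v=[-6.4999]
Step 17: x=[2.2578] v=[-6.3837]
Step 18: x=[1.9480] v=[-6.1965]
Step 19: x=[1.6510] v=[-5.9405]
Step 20: x=[1.3701] v=[-5.6185]
Step 21: x=[1.1084] v=[-5.2341]
Step 22: x=[0.8688] v=[-4.7915]
Step 23: x=[0.6540] v=[-4.2957]
Step 24: x=[0.4664] v=[-3.7521]
Step 25: x=[0.3081] v=[-3.1669]
Step 26: x=[0.1808] v=[-2.5465]
Step 27: x=[0.0859] v=[-1.8978]
Step 28: x=[0.0245] v=[-1.2280]
Step 29: x=[-0.0027] v=[-0.5446]
Step 30: x=[0.0045] v=[0.1449]
First v>=0 after going negative at step 30, time=1.5000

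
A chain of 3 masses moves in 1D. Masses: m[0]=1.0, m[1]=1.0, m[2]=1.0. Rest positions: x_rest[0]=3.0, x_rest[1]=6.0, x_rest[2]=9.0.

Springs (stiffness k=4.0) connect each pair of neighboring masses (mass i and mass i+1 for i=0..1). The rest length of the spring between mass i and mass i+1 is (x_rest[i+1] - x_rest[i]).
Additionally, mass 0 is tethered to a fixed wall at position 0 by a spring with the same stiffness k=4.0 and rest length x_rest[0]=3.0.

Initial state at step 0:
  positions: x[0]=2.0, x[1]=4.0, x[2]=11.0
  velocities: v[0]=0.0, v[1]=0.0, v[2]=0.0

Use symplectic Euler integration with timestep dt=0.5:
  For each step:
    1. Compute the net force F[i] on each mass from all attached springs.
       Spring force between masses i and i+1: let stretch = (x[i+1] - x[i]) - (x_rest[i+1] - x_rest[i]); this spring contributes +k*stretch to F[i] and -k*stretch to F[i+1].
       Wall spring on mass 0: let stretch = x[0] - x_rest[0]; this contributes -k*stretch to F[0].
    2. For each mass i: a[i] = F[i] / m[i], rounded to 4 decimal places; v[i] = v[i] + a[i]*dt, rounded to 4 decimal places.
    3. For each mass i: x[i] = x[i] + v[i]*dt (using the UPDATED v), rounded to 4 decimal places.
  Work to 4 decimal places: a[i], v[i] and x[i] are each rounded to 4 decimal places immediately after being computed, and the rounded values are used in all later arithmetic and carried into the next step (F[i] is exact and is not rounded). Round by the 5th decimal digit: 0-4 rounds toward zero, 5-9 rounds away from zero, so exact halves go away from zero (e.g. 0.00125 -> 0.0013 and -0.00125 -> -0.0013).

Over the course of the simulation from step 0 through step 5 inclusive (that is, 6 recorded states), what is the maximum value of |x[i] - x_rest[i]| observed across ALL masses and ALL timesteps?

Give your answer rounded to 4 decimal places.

Answer: 4.0000

Derivation:
Step 0: x=[2.0000 4.0000 11.0000] v=[0.0000 0.0000 0.0000]
Step 1: x=[2.0000 9.0000 7.0000] v=[0.0000 10.0000 -8.0000]
Step 2: x=[7.0000 5.0000 8.0000] v=[10.0000 -8.0000 2.0000]
Step 3: x=[3.0000 6.0000 9.0000] v=[-8.0000 2.0000 2.0000]
Step 4: x=[-1.0000 7.0000 10.0000] v=[-8.0000 2.0000 2.0000]
Step 5: x=[4.0000 3.0000 11.0000] v=[10.0000 -8.0000 2.0000]
Max displacement = 4.0000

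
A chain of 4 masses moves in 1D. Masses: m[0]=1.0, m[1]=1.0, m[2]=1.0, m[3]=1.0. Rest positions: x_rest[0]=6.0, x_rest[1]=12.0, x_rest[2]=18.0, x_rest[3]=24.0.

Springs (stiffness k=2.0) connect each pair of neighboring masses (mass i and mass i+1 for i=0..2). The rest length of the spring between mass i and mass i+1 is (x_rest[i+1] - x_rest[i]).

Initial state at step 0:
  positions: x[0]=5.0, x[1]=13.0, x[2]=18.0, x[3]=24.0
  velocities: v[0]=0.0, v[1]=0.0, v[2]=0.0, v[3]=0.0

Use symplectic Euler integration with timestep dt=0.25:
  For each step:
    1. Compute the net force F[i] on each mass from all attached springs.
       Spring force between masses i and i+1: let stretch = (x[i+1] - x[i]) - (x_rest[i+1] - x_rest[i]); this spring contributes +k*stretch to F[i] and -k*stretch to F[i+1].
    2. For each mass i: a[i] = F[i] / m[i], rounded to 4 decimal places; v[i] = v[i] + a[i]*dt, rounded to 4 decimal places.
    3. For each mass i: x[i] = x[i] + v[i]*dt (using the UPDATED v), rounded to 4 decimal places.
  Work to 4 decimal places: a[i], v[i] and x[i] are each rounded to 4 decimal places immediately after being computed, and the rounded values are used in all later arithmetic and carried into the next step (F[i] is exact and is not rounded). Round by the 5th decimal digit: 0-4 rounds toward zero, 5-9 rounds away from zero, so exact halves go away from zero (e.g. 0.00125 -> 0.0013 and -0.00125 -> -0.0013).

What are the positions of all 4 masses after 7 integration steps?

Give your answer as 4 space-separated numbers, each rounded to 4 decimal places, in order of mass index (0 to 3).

Step 0: x=[5.0000 13.0000 18.0000 24.0000] v=[0.0000 0.0000 0.0000 0.0000]
Step 1: x=[5.2500 12.6250 18.1250 24.0000] v=[1.0000 -1.5000 0.5000 0.0000]
Step 2: x=[5.6719 12.0156 18.2969 24.0156] v=[1.6875 -2.4375 0.6875 0.0625]
Step 3: x=[6.1368 11.3984 18.3985 24.0664] v=[1.8594 -2.4687 0.4062 0.2032]
Step 4: x=[6.5094 10.9985 18.3335 24.1587] v=[1.4902 -1.5995 -0.2599 0.3693]
Step 5: x=[6.6931 10.9544 18.0798 24.2729] v=[0.7348 -0.1766 -1.0148 0.4567]
Step 6: x=[6.6595 11.2683 17.7096 24.3630] v=[-0.1346 1.2555 -1.4810 0.3602]
Step 7: x=[6.4520 11.8113 17.3659 24.3714] v=[-0.8302 2.1718 -1.3750 0.0335]

Answer: 6.4520 11.8113 17.3659 24.3714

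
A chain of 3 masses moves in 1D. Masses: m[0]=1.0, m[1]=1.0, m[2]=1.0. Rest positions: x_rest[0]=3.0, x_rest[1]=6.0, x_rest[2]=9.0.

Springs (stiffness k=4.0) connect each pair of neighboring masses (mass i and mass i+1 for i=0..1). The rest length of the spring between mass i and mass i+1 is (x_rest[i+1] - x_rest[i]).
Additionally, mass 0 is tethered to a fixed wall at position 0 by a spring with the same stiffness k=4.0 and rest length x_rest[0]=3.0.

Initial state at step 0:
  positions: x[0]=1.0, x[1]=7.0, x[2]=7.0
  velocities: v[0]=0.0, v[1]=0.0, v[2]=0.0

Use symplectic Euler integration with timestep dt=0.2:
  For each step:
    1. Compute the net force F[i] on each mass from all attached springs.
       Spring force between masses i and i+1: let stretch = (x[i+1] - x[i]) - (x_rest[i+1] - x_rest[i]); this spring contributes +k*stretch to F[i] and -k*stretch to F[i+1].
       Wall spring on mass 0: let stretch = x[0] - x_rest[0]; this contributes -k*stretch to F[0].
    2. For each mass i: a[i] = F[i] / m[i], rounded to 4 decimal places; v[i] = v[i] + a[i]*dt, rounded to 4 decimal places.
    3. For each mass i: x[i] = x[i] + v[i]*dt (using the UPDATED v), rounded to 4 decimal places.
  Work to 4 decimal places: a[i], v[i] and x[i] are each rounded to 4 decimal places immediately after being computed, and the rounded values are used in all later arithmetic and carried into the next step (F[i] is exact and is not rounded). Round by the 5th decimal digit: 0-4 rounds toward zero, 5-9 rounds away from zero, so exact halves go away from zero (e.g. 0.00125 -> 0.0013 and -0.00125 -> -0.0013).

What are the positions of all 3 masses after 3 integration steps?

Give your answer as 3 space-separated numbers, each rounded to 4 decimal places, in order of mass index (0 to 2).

Answer: 3.9650 3.5338 8.8468

Derivation:
Step 0: x=[1.0000 7.0000 7.0000] v=[0.0000 0.0000 0.0000]
Step 1: x=[1.8000 6.0400 7.4800] v=[4.0000 -4.8000 2.4000]
Step 2: x=[2.9904 4.6320 8.2096] v=[5.9520 -7.0400 3.6480]
Step 3: x=[3.9650 3.5338 8.8468] v=[4.8730 -5.4912 3.1859]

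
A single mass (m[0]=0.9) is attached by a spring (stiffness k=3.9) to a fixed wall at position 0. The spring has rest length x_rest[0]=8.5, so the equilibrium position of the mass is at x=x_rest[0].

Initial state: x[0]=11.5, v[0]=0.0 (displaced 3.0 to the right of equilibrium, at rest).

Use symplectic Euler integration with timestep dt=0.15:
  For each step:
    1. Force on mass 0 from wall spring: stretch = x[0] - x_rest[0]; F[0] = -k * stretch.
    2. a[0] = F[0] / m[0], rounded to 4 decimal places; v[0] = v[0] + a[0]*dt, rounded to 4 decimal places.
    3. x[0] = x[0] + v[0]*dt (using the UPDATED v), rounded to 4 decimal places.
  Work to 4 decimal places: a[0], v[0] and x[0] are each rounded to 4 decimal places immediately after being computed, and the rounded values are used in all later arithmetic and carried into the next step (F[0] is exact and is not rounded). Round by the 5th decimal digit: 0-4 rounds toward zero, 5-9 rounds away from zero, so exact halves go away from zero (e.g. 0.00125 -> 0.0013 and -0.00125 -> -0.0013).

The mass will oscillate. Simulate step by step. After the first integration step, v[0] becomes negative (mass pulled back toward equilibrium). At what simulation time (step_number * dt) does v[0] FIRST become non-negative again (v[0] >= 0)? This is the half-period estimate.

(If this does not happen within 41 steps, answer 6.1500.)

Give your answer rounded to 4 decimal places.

Step 0: x=[11.5000] v=[0.0000]
Step 1: x=[11.2075] v=[-1.9500]
Step 2: x=[10.6510] v=[-3.7099]
Step 3: x=[9.8848] v=[-5.1081]
Step 4: x=[8.9836] v=[-6.0082]
Step 5: x=[8.0352] v=[-6.3225]
Step 6: x=[7.1321] v=[-6.0204]
Step 7: x=[6.3624] v=[-5.1313]
Step 8: x=[5.8011] v=[-3.7419]
Step 9: x=[5.5030] v=[-1.9876]
Step 10: x=[5.4971] v=[-0.0396]
Step 11: x=[5.7839] v=[1.9123]
First v>=0 after going negative at step 11, time=1.6500

Answer: 1.6500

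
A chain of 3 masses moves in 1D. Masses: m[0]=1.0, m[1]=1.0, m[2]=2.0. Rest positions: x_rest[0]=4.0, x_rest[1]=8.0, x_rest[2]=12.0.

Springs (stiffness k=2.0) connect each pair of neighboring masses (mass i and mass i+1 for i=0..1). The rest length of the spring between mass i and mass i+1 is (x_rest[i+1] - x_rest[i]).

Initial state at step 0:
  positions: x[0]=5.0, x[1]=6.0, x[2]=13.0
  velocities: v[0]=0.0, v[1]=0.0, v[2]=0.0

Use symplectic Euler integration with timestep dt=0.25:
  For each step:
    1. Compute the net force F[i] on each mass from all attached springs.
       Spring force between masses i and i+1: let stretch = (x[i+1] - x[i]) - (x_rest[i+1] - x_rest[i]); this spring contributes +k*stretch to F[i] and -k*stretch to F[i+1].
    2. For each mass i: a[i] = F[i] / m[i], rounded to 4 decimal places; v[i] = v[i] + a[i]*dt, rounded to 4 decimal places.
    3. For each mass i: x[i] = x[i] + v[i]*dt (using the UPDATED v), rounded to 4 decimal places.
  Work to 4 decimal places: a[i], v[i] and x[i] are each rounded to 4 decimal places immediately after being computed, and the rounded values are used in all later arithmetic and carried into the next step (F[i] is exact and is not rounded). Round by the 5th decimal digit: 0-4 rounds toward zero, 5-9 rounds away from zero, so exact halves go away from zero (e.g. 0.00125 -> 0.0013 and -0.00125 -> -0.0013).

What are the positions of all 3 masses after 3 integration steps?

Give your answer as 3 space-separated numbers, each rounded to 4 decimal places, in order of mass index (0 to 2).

Step 0: x=[5.0000 6.0000 13.0000] v=[0.0000 0.0000 0.0000]
Step 1: x=[4.6250 6.7500 12.8125] v=[-1.5000 3.0000 -0.7500]
Step 2: x=[4.0156 7.9922 12.4961] v=[-2.4375 4.9688 -1.2656]
Step 3: x=[3.4033 9.3003 12.1482] v=[-2.4492 5.2325 -1.3916]

Answer: 3.4033 9.3003 12.1482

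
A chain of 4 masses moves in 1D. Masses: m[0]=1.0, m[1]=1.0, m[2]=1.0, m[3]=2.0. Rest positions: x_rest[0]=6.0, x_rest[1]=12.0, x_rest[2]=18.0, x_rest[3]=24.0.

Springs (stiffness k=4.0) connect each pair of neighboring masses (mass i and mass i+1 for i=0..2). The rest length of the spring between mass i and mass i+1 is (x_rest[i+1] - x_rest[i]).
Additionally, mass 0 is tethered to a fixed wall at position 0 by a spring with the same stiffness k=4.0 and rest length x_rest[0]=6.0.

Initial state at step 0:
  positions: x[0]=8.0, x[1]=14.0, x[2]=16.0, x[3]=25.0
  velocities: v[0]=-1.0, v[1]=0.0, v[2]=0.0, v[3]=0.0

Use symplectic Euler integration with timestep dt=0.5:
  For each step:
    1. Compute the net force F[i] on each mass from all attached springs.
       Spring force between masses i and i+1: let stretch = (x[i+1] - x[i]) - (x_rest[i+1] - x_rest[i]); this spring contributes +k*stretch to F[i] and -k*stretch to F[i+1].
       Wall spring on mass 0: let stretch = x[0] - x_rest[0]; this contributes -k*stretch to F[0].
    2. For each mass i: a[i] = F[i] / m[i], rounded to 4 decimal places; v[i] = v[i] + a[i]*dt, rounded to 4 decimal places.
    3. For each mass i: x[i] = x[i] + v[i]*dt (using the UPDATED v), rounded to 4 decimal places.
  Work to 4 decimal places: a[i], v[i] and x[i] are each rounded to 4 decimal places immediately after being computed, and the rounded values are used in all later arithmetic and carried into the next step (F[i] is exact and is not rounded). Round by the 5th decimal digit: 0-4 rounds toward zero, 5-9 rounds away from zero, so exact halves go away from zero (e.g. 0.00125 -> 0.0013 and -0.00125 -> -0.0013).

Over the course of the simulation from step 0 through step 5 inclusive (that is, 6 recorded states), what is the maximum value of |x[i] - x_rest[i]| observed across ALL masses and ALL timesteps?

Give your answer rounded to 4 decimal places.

Answer: 5.0000

Derivation:
Step 0: x=[8.0000 14.0000 16.0000 25.0000] v=[-1.0000 0.0000 0.0000 0.0000]
Step 1: x=[5.5000 10.0000 23.0000 23.5000] v=[-5.0000 -8.0000 14.0000 -3.0000]
Step 2: x=[2.0000 14.5000 17.5000 24.7500] v=[-7.0000 9.0000 -11.0000 2.5000]
Step 3: x=[9.0000 9.5000 16.2500 25.3750] v=[14.0000 -10.0000 -2.5000 1.2500]
Step 4: x=[7.5000 10.7500 17.3750 24.4375] v=[-3.0000 2.5000 2.2500 -1.8750]
Step 5: x=[1.7500 15.3750 18.9375 22.9688] v=[-11.5000 9.2500 3.1250 -2.9375]
Max displacement = 5.0000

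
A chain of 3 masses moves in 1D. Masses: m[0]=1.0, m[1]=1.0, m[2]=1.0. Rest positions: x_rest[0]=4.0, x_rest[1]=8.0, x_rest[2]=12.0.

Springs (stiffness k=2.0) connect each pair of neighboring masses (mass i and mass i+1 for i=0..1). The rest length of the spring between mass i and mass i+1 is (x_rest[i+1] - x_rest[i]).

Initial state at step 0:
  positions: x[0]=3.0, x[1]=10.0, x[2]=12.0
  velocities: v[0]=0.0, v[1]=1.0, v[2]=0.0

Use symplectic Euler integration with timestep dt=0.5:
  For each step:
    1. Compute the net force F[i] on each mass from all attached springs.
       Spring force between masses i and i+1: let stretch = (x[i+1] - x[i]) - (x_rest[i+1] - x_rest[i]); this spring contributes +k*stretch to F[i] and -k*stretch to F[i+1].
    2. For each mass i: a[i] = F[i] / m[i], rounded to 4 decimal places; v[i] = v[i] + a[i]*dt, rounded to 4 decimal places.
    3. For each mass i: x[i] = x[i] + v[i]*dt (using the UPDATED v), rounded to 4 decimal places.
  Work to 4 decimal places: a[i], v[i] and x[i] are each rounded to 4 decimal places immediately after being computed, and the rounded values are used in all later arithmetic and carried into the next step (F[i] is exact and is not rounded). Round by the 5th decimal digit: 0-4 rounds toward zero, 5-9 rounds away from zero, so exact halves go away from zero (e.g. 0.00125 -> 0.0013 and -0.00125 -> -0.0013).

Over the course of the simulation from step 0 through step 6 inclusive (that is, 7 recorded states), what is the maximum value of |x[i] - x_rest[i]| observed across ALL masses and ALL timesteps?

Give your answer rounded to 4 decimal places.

Answer: 2.6875

Derivation:
Step 0: x=[3.0000 10.0000 12.0000] v=[0.0000 1.0000 0.0000]
Step 1: x=[4.5000 8.0000 13.0000] v=[3.0000 -4.0000 2.0000]
Step 2: x=[5.7500 6.7500 13.5000] v=[2.5000 -2.5000 1.0000]
Step 3: x=[5.5000 8.3750 12.6250] v=[-0.5000 3.2500 -1.7500]
Step 4: x=[4.6875 10.6875 11.6250] v=[-1.6250 4.6250 -2.0000]
Step 5: x=[4.8750 10.4688 12.1563] v=[0.3750 -0.4375 1.0625]
Step 6: x=[5.8594 8.2969 13.8438] v=[1.9688 -4.3438 3.3750]
Max displacement = 2.6875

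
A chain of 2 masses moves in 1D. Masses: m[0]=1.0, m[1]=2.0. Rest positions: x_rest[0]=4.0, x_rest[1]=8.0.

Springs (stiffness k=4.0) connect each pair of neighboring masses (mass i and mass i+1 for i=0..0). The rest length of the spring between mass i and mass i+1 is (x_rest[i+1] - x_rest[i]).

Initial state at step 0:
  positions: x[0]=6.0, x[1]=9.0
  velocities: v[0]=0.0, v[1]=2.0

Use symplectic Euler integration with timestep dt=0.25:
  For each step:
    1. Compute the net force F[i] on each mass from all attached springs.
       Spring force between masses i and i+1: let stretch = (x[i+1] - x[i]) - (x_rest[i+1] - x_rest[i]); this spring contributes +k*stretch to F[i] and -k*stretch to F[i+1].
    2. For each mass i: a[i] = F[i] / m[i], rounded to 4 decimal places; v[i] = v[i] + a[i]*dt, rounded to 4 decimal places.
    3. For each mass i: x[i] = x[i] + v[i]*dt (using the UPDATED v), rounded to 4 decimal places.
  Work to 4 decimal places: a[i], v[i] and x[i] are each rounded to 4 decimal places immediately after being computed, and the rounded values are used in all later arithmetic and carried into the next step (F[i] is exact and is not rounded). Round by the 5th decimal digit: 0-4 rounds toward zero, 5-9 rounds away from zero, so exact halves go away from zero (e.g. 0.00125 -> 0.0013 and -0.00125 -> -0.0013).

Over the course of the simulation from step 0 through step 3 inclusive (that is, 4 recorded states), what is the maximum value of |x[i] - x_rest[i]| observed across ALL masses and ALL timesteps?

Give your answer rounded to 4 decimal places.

Step 0: x=[6.0000 9.0000] v=[0.0000 2.0000]
Step 1: x=[5.7500 9.6250] v=[-1.0000 2.5000]
Step 2: x=[5.4688 10.2656] v=[-1.1250 2.5625]
Step 3: x=[5.3868 10.8066] v=[-0.3282 2.1641]
Max displacement = 2.8066

Answer: 2.8066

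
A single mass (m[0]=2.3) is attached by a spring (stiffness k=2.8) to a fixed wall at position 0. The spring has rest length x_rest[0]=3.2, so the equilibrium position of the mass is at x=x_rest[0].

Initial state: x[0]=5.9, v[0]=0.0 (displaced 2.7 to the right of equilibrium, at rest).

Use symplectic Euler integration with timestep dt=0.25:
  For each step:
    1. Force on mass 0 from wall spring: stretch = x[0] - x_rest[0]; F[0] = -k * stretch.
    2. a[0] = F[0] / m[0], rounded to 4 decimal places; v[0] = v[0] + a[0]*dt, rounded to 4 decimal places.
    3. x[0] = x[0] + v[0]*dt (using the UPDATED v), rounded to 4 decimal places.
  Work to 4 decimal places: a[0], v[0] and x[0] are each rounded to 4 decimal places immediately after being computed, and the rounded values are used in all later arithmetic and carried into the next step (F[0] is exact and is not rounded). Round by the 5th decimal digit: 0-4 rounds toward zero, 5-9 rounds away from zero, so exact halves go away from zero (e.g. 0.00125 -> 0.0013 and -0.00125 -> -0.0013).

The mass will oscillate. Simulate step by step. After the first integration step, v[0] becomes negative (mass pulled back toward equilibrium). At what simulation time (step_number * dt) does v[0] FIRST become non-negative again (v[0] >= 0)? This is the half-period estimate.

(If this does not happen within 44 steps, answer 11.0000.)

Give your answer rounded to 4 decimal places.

Step 0: x=[5.9000] v=[0.0000]
Step 1: x=[5.6946] v=[-0.8218]
Step 2: x=[5.2994] v=[-1.5810]
Step 3: x=[4.7444] v=[-2.2200]
Step 4: x=[4.0719] v=[-2.6900]
Step 5: x=[3.3331] v=[-2.9554]
Step 6: x=[2.5841] v=[-2.9959]
Step 7: x=[1.8820] v=[-2.8085]
Step 8: x=[1.2802] v=[-2.4074]
Step 9: x=[0.8244] v=[-1.8231]
Step 10: x=[0.5494] v=[-1.1001]
Step 11: x=[0.4761] v=[-0.2934]
Step 12: x=[0.6100] v=[0.5356]
First v>=0 after going negative at step 12, time=3.0000

Answer: 3.0000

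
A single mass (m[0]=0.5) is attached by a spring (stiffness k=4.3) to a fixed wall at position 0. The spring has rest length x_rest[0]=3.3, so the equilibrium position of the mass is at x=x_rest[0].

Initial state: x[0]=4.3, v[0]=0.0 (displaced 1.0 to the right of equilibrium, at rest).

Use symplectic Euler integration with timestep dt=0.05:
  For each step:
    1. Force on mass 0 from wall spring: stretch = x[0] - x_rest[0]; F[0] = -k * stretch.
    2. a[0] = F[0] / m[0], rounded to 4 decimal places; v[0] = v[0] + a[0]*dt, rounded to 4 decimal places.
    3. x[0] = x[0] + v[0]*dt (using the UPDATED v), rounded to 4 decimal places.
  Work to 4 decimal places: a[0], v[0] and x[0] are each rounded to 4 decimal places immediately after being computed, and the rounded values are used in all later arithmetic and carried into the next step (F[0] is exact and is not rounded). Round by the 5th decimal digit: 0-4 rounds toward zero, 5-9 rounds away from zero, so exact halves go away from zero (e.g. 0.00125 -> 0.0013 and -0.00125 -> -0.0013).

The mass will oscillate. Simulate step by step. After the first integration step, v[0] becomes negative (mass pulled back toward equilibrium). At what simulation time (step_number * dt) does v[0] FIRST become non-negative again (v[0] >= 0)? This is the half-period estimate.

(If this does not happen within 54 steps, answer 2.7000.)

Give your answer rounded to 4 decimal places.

Answer: 1.1000

Derivation:
Step 0: x=[4.3000] v=[0.0000]
Step 1: x=[4.2785] v=[-0.4300]
Step 2: x=[4.2360] v=[-0.8508]
Step 3: x=[4.1733] v=[-1.2533]
Step 4: x=[4.0919] v=[-1.6288]
Step 5: x=[3.9934] v=[-1.9693]
Step 6: x=[3.8800] v=[-2.2675]
Step 7: x=[3.7542] v=[-2.5169]
Step 8: x=[3.6186] v=[-2.7122]
Step 9: x=[3.4761] v=[-2.8492]
Step 10: x=[3.3299] v=[-2.9249]
Step 11: x=[3.1830] v=[-2.9378]
Step 12: x=[3.0386] v=[-2.8875]
Step 13: x=[2.8998] v=[-2.7751]
Step 14: x=[2.7697] v=[-2.6030]
Step 15: x=[2.6510] v=[-2.3750]
Step 16: x=[2.5462] v=[-2.0959]
Step 17: x=[2.4576] v=[-1.7718]
Step 18: x=[2.3871] v=[-1.4096]
Step 19: x=[2.3362] v=[-1.0171]
Step 20: x=[2.3061] v=[-0.6027]
Step 21: x=[2.2973] v=[-0.1753]
Step 22: x=[2.3101] v=[0.2559]
First v>=0 after going negative at step 22, time=1.1000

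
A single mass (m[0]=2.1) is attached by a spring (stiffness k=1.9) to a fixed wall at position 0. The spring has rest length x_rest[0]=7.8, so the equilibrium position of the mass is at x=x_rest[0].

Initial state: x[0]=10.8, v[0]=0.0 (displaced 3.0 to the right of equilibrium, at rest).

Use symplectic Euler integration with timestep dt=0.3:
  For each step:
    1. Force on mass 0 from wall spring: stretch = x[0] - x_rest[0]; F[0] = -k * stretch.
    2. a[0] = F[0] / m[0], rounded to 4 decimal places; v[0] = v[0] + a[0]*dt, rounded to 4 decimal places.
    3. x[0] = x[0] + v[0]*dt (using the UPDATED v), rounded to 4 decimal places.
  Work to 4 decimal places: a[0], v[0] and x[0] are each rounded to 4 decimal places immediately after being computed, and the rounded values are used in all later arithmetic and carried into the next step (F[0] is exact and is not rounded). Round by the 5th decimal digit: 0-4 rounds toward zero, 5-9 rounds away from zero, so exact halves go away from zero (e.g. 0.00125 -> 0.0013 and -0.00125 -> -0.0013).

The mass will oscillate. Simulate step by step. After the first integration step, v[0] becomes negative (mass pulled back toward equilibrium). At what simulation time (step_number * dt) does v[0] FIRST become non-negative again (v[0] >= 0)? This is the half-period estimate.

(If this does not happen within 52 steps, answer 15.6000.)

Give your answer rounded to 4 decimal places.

Step 0: x=[10.8000] v=[0.0000]
Step 1: x=[10.5557] v=[-0.8143]
Step 2: x=[10.0870] v=[-1.5623]
Step 3: x=[9.4321] v=[-2.1831]
Step 4: x=[8.6443] v=[-2.6261]
Step 5: x=[7.7877] v=[-2.8553]
Step 6: x=[6.9321] v=[-2.8520]
Step 7: x=[6.1472] v=[-2.6164]
Step 8: x=[5.4969] v=[-2.1678]
Step 9: x=[5.0341] v=[-1.5427]
Step 10: x=[4.7965] v=[-0.7920]
Step 11: x=[4.8035] v=[0.0233]
First v>=0 after going negative at step 11, time=3.3000

Answer: 3.3000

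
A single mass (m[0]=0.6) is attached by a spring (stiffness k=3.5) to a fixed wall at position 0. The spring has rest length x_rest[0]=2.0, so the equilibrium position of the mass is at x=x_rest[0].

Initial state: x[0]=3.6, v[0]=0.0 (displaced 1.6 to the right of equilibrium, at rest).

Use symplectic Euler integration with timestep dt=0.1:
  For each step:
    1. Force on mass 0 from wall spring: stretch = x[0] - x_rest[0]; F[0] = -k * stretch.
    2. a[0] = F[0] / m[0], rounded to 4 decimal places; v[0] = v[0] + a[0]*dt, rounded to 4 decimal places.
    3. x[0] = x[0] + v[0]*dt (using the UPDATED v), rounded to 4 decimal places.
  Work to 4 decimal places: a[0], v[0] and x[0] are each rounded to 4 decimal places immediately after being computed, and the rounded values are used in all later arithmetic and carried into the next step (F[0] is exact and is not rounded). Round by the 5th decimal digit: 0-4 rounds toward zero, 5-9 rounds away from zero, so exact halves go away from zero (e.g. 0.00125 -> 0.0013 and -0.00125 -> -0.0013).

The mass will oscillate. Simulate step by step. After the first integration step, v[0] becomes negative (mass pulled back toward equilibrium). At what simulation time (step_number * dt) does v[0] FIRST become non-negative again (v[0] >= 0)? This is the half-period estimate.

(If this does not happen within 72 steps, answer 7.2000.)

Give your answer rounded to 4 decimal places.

Answer: 1.3000

Derivation:
Step 0: x=[3.6000] v=[0.0000]
Step 1: x=[3.5067] v=[-0.9333]
Step 2: x=[3.3255] v=[-1.8122]
Step 3: x=[3.0670] v=[-2.5854]
Step 4: x=[2.7462] v=[-3.2078]
Step 5: x=[2.3819] v=[-3.6431]
Step 6: x=[1.9953] v=[-3.8659]
Step 7: x=[1.6090] v=[-3.8632]
Step 8: x=[1.2455] v=[-3.6351]
Step 9: x=[0.9260] v=[-3.1950]
Step 10: x=[0.6692] v=[-2.5685]
Step 11: x=[0.4900] v=[-1.7922]
Step 12: x=[0.3989] v=[-0.9114]
Step 13: x=[0.4012] v=[0.0226]
First v>=0 after going negative at step 13, time=1.3000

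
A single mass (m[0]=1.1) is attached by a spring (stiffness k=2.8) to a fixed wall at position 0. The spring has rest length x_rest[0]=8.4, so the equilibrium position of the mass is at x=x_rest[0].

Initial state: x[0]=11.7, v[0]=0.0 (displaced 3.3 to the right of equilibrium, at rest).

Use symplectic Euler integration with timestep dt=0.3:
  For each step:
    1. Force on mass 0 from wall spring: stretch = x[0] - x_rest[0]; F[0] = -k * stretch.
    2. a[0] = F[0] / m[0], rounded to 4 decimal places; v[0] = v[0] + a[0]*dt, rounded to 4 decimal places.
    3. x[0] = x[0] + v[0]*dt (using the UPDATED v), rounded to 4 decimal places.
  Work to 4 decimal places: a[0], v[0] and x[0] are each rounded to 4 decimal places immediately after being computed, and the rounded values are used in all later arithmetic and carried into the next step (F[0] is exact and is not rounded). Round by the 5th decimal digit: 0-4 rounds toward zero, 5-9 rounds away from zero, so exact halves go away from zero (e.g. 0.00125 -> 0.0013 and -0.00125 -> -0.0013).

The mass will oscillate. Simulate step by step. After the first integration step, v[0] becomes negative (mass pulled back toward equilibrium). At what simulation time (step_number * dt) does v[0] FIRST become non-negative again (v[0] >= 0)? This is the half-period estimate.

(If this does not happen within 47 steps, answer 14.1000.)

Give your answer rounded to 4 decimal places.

Step 0: x=[11.7000] v=[0.0000]
Step 1: x=[10.9440] v=[-2.5200]
Step 2: x=[9.6052] v=[-4.4627]
Step 3: x=[7.9903] v=[-5.3830]
Step 4: x=[6.4693] v=[-5.0701]
Step 5: x=[5.3906] v=[-3.5958]
Step 6: x=[5.0013] v=[-1.2977]
Step 7: x=[5.3906] v=[1.2977]
First v>=0 after going negative at step 7, time=2.1000

Answer: 2.1000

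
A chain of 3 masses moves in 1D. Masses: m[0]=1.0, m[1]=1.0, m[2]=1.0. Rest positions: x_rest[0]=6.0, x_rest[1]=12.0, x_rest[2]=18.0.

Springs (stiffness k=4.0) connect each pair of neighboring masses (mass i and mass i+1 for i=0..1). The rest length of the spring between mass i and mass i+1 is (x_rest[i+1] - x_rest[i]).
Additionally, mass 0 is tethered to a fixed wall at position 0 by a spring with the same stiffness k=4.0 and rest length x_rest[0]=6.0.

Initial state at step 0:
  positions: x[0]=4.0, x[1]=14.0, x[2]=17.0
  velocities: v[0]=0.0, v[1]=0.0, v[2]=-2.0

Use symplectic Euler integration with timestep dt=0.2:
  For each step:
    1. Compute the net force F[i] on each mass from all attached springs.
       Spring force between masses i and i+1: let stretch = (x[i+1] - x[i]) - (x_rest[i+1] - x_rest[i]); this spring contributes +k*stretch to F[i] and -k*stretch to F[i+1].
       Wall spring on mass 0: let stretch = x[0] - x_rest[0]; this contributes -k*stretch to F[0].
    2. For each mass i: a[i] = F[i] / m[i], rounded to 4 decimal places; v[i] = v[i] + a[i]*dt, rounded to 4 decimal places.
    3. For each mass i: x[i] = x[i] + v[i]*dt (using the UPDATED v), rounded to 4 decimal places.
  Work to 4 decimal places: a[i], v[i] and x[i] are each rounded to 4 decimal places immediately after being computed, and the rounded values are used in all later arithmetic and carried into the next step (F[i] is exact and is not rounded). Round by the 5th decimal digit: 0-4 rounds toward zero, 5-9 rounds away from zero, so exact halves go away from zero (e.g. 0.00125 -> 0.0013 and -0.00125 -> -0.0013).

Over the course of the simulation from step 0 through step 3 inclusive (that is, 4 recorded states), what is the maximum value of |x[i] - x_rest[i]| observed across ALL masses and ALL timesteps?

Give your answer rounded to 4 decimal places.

Step 0: x=[4.0000 14.0000 17.0000] v=[0.0000 0.0000 -2.0000]
Step 1: x=[4.9600 12.8800 17.0800] v=[4.8000 -5.6000 0.4000]
Step 2: x=[6.3936 11.1648 17.4480] v=[7.1680 -8.5760 1.8400]
Step 3: x=[7.5676 9.6915 17.7707] v=[5.8701 -7.3664 1.6134]
Max displacement = 2.3085

Answer: 2.3085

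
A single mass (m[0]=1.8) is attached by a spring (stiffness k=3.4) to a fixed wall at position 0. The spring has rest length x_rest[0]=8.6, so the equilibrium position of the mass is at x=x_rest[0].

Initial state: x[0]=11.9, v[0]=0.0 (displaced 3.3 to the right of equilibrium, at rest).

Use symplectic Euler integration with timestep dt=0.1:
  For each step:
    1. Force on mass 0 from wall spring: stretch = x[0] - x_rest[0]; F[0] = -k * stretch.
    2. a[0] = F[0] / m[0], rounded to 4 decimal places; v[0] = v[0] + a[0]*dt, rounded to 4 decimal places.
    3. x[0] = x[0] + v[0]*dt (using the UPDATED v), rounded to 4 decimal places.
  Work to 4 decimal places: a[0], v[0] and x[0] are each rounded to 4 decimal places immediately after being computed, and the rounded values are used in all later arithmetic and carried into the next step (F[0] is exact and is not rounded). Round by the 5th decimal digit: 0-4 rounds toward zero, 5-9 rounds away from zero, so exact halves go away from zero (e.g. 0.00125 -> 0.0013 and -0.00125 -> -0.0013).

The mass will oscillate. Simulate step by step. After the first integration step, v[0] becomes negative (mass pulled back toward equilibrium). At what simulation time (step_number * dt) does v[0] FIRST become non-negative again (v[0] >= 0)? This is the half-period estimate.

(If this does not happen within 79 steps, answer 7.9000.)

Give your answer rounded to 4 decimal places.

Answer: 2.3000

Derivation:
Step 0: x=[11.9000] v=[0.0000]
Step 1: x=[11.8377] v=[-0.6233]
Step 2: x=[11.7142] v=[-1.2349]
Step 3: x=[11.5319] v=[-1.8231]
Step 4: x=[11.2942] v=[-2.3769]
Step 5: x=[11.0056] v=[-2.8858]
Step 6: x=[10.6716] v=[-3.3402]
Step 7: x=[10.2985] v=[-3.7315]
Step 8: x=[9.8933] v=[-4.0523]
Step 9: x=[9.4636] v=[-4.2966]
Step 10: x=[9.0176] v=[-4.4597]
Step 11: x=[8.5637] v=[-4.5386]
Step 12: x=[8.1105] v=[-4.5317]
Step 13: x=[7.6666] v=[-4.4392]
Step 14: x=[7.2403] v=[-4.2629]
Step 15: x=[6.8397] v=[-4.0061]
Step 16: x=[6.4723] v=[-3.6736]
Step 17: x=[6.1451] v=[-3.2717]
Step 18: x=[5.8643] v=[-2.8080]
Step 19: x=[5.6352] v=[-2.2913]
Step 20: x=[5.4621] v=[-1.7313]
Step 21: x=[5.3482] v=[-1.1386]
Step 22: x=[5.2958] v=[-0.5244]
Step 23: x=[5.3058] v=[0.0997]
First v>=0 after going negative at step 23, time=2.3000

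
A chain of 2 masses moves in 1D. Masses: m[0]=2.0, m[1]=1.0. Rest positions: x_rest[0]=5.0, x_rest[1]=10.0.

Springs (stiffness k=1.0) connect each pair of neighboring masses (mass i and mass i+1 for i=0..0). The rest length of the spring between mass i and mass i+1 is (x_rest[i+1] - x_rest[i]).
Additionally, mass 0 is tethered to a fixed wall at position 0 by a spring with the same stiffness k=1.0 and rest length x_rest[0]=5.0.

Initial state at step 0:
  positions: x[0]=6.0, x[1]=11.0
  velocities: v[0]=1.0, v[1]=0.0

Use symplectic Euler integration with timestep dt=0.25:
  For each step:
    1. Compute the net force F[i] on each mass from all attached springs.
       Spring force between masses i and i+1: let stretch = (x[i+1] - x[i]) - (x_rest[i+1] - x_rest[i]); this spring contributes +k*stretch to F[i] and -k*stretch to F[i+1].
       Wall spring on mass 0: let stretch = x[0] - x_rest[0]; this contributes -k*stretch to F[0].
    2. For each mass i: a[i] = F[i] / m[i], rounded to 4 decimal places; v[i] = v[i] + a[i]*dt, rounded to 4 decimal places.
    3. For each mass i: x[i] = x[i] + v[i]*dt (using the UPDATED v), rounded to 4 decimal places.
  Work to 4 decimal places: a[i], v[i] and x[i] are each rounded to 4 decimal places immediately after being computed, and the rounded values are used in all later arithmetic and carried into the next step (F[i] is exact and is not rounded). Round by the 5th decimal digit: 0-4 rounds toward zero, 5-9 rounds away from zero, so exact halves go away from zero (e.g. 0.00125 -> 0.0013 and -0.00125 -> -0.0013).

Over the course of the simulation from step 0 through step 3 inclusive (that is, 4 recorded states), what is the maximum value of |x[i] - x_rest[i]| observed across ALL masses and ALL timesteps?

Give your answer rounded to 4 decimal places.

Answer: 1.5111

Derivation:
Step 0: x=[6.0000 11.0000] v=[1.0000 0.0000]
Step 1: x=[6.2188 11.0000] v=[0.8750 0.0000]
Step 2: x=[6.3926 11.0137] v=[0.6953 0.0547]
Step 3: x=[6.5111 11.0511] v=[0.4739 0.1494]
Max displacement = 1.5111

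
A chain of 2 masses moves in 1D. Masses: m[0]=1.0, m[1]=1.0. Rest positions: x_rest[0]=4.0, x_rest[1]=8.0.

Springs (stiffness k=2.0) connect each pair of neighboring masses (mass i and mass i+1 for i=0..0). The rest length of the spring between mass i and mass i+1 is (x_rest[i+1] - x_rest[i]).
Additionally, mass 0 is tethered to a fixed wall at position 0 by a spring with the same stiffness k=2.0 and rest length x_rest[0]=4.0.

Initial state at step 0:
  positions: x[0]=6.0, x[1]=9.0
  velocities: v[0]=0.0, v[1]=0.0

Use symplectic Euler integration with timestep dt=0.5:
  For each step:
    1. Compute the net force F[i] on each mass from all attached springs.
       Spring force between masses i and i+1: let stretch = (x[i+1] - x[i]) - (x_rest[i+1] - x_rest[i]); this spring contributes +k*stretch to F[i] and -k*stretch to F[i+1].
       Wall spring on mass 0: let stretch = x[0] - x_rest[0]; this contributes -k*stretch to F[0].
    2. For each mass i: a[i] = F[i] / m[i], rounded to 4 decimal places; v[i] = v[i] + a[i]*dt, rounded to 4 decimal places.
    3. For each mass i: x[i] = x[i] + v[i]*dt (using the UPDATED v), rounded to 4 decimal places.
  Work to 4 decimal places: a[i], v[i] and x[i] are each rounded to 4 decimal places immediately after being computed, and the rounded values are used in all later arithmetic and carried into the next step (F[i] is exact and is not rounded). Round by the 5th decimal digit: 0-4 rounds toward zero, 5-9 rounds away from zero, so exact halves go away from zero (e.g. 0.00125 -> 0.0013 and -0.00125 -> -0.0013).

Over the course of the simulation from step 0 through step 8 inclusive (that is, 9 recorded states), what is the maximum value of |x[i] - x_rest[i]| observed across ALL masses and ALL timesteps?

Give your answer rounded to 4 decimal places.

Step 0: x=[6.0000 9.0000] v=[0.0000 0.0000]
Step 1: x=[4.5000 9.5000] v=[-3.0000 1.0000]
Step 2: x=[3.2500 9.5000] v=[-2.5000 0.0000]
Step 3: x=[3.5000 8.3750] v=[0.5000 -2.2500]
Step 4: x=[4.4375 6.8125] v=[1.8750 -3.1250]
Step 5: x=[4.3438 6.0625] v=[-0.1875 -1.5000]
Step 6: x=[2.9375 6.4532] v=[-2.8126 0.7813]
Step 7: x=[1.8203 7.0860] v=[-2.2344 1.2656]
Step 8: x=[2.4258 7.0860] v=[1.2110 -0.0001]
Max displacement = 2.1797

Answer: 2.1797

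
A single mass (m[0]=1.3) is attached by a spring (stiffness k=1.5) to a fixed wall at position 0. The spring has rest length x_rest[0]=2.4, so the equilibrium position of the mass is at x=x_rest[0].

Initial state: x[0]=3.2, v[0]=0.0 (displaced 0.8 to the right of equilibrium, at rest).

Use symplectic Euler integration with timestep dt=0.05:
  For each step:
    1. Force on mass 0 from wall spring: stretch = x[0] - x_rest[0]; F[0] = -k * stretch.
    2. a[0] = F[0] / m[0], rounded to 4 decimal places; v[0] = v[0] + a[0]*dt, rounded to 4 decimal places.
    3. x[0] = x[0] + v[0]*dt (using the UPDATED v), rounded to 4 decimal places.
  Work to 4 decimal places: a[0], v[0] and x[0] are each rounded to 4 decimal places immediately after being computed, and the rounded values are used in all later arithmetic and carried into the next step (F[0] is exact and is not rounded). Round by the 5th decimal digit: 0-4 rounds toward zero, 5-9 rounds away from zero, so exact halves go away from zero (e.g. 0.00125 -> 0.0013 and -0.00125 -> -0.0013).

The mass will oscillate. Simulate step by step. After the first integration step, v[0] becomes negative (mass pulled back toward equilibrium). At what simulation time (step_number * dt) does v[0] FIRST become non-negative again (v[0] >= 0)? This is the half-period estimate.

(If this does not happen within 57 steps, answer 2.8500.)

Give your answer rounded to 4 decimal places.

Answer: 2.8500

Derivation:
Step 0: x=[3.2000] v=[0.0000]
Step 1: x=[3.1977] v=[-0.0462]
Step 2: x=[3.1931] v=[-0.0922]
Step 3: x=[3.1862] v=[-0.1380]
Step 4: x=[3.1770] v=[-0.1834]
Step 5: x=[3.1656] v=[-0.2282]
Step 6: x=[3.1520] v=[-0.2724]
Step 7: x=[3.1362] v=[-0.3158]
Step 8: x=[3.1183] v=[-0.3583]
Step 9: x=[3.0983] v=[-0.3997]
Step 10: x=[3.0763] v=[-0.4400]
Step 11: x=[3.0524] v=[-0.4790]
Step 12: x=[3.0266] v=[-0.5166]
Step 13: x=[2.9990] v=[-0.5528]
Step 14: x=[2.9696] v=[-0.5874]
Step 15: x=[2.9386] v=[-0.6203]
Step 16: x=[2.9060] v=[-0.6514]
Step 17: x=[2.8720] v=[-0.6806]
Step 18: x=[2.8366] v=[-0.7078]
Step 19: x=[2.8000] v=[-0.7330]
Step 20: x=[2.7622] v=[-0.7561]
Step 21: x=[2.7234] v=[-0.7770]
Step 22: x=[2.6836] v=[-0.7957]
Step 23: x=[2.6430] v=[-0.8121]
Step 24: x=[2.6017] v=[-0.8261]
Step 25: x=[2.5598] v=[-0.8377]
Step 26: x=[2.5175] v=[-0.8469]
Step 27: x=[2.4748] v=[-0.8537]
Step 28: x=[2.4319] v=[-0.8580]
Step 29: x=[2.3889] v=[-0.8598]
Step 30: x=[2.3459] v=[-0.8592]
Step 31: x=[2.3031] v=[-0.8561]
Step 32: x=[2.2606] v=[-0.8505]
Step 33: x=[2.2185] v=[-0.8425]
Step 34: x=[2.1769] v=[-0.8320]
Step 35: x=[2.1359] v=[-0.8191]
Step 36: x=[2.0957] v=[-0.8039]
Step 37: x=[2.0564] v=[-0.7863]
Step 38: x=[2.0181] v=[-0.7665]
Step 39: x=[1.9809] v=[-0.7445]
Step 40: x=[1.9449] v=[-0.7203]
Step 41: x=[1.9102] v=[-0.6940]
Step 42: x=[1.8769] v=[-0.6657]
Step 43: x=[1.8451] v=[-0.6355]
Step 44: x=[1.8149] v=[-0.6035]
Step 45: x=[1.7864] v=[-0.5697]
Step 46: x=[1.7597] v=[-0.5343]
Step 47: x=[1.7348] v=[-0.4974]
Step 48: x=[1.7119] v=[-0.4590]
Step 49: x=[1.6909] v=[-0.4193]
Step 50: x=[1.6720] v=[-0.3784]
Step 51: x=[1.6552] v=[-0.3364]
Step 52: x=[1.6405] v=[-0.2934]
Step 53: x=[1.6280] v=[-0.2496]
Step 54: x=[1.6177] v=[-0.2051]
Step 55: x=[1.6097] v=[-0.1600]
Step 56: x=[1.6040] v=[-0.1144]
Step 57: x=[1.6006] v=[-0.0685]
v[0] did not become non-negative within 57 steps; using fallback time=2.8500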